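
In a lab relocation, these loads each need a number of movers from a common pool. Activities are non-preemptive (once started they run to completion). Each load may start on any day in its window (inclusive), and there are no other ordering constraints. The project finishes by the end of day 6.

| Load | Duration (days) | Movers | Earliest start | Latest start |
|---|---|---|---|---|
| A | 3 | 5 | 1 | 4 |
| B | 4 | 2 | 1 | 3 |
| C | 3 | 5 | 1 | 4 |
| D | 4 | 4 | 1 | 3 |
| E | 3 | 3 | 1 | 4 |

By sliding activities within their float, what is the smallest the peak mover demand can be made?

Early-start (A@1, B@1, C@1, D@1, E@1) gives peak 19: d1:19  d2:19  d3:19  d4:6  d5:0  d6:0.
Shift C→4.
Schedule A@1, B@1, C@4, D@1, E@1: d1:14  d2:14  d3:14  d4:11  d5:5  d6:5 — peak 14.

14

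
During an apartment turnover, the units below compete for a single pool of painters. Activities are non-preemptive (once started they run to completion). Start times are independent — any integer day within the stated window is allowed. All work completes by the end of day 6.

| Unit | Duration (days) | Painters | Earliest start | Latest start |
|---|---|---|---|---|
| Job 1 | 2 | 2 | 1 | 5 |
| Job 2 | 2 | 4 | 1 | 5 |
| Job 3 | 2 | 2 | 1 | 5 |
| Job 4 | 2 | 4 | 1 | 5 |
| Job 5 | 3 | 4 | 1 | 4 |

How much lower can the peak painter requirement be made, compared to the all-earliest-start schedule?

8

Early-start peak: d1:16  d2:16  d3:4  d4:0  d5:0  d6:0 ⇒ 16.
Leveled (Job 1@1, Job 2@1, Job 3@1, Job 4@3, Job 5@3): d1:8  d2:8  d3:8  d4:8  d5:4  d6:0 ⇒ 8.
Reduction 16 − 8 = 8.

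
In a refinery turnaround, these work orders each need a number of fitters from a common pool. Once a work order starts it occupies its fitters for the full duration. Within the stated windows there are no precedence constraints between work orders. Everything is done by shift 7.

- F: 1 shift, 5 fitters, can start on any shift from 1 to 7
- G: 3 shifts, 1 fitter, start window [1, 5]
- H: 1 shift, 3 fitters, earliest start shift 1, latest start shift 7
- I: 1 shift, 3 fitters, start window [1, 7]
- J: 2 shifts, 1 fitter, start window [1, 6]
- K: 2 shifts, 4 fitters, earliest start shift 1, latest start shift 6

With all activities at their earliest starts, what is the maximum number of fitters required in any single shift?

Early-start schedule: F@1, G@1, H@1, I@1, J@1, K@1.
Load per shift: shift 1: 17, shift 2: 6, shift 3: 1, shift 4: 0, shift 5: 0, shift 6: 0, shift 7: 0.
Peak is 17.

17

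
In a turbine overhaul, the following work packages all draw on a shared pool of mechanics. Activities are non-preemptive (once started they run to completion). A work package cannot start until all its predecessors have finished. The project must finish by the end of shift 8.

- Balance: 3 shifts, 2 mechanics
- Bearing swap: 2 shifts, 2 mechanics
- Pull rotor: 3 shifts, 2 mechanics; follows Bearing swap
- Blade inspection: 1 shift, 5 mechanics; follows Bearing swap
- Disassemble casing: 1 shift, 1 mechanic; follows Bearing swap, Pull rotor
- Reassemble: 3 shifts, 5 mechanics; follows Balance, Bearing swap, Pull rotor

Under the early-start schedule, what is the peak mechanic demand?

9

Early-start schedule: Balance@1, Bearing swap@1, Pull rotor@3, Blade inspection@3, Disassemble casing@6, Reassemble@6.
Load per shift: shift 1: 4, shift 2: 4, shift 3: 9, shift 4: 2, shift 5: 2, shift 6: 6, shift 7: 5, shift 8: 5.
Peak is 9.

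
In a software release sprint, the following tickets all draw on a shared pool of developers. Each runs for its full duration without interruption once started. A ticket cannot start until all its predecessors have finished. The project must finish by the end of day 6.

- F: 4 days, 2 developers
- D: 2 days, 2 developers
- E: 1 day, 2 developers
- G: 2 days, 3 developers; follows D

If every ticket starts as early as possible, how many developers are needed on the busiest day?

6

Early-start schedule: F@1, D@1, E@1, G@3.
Load per day: day 1: 6, day 2: 4, day 3: 5, day 4: 5, day 5: 0, day 6: 0.
Peak is 6.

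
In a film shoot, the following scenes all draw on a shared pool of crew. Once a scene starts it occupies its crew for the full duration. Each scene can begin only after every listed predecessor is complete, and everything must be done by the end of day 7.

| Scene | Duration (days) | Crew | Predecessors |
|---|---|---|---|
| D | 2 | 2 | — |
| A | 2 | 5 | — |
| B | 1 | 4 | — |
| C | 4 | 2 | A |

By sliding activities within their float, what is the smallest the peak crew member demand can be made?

5

Early-start (D@1, A@1, B@1, C@3) gives peak 11: d1:11  d2:7  d3:2  d4:2  d5:2  d6:2  d7:0.
Shift D→3, B→7.
Schedule D@3, A@1, B@7, C@3: d1:5  d2:5  d3:4  d4:4  d5:2  d6:2  d7:4 — peak 5.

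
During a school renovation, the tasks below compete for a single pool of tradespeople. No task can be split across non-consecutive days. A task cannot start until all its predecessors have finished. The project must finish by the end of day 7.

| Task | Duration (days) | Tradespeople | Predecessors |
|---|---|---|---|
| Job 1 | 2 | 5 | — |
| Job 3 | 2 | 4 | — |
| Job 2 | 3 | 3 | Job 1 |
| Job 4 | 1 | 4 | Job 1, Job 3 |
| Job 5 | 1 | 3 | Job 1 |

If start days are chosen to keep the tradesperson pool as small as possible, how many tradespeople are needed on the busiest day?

7

Early-start (Job 1@1, Job 3@1, Job 2@3, Job 4@3, Job 5@3) gives peak 10: d1:9  d2:9  d3:10  d4:3  d5:3  d6:0  d7:0.
Shift Job 3→3, Job 4→5, Job 5→6.
Schedule Job 1@1, Job 3@3, Job 2@3, Job 4@5, Job 5@6: d1:5  d2:5  d3:7  d4:7  d5:7  d6:3  d7:0 — peak 7.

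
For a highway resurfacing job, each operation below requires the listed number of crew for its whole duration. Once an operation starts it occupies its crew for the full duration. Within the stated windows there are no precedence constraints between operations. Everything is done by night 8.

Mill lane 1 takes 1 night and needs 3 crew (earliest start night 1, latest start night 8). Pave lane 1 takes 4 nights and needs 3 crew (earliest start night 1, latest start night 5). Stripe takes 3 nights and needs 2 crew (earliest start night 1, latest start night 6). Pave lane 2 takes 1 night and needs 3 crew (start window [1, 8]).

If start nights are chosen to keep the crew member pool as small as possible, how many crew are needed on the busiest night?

Early-start (Mill lane 1@1, Pave lane 1@1, Stripe@1, Pave lane 2@1) gives peak 11: n1:11  n2:5  n3:5  n4:3  n5:0  n6:0  n7:0  n8:0.
Shift Pave lane 1→2, Pave lane 2→6.
Schedule Mill lane 1@1, Pave lane 1@2, Stripe@1, Pave lane 2@6: n1:5  n2:5  n3:5  n4:3  n5:3  n6:3  n7:0  n8:0 — peak 5.

5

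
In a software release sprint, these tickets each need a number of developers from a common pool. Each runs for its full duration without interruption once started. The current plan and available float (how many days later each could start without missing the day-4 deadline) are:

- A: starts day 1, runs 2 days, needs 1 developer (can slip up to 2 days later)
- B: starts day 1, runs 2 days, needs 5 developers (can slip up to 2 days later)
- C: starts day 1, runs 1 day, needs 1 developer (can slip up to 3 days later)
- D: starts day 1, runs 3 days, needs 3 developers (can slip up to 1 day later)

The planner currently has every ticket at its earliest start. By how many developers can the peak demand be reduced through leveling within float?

Early-start peak: d1:10  d2:9  d3:3  d4:0 ⇒ 10.
Leveled (A@1, B@3, C@1, D@1): d1:5  d2:4  d3:8  d4:5 ⇒ 8.
Reduction 10 − 8 = 2.

2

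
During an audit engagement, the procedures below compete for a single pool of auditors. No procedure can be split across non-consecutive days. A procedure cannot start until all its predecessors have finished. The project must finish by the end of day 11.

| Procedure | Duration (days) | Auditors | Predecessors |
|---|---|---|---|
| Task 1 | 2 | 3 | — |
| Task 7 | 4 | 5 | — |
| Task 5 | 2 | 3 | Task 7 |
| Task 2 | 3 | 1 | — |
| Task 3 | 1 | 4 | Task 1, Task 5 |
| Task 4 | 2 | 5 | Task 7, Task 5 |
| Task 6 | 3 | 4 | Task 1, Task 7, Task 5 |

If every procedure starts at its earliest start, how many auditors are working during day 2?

At early start, day 2 has: Task 1, Task 7, Task 2.
Demand: 3 + 5 + 1 = 9.

9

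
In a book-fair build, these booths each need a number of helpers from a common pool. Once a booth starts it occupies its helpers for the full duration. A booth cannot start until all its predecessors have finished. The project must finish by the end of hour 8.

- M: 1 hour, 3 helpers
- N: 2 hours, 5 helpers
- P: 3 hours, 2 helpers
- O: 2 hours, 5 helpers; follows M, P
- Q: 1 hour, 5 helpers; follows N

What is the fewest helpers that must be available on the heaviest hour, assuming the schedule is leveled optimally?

5

Early-start (M@1, N@1, P@1, O@4, Q@3) gives peak 10: h1:10  h2:7  h3:7  h4:5  h5:5  h6:0  h7:0  h8:0.
Shift N→4, O→6, Q→8.
Schedule M@1, N@4, P@1, O@6, Q@8: h1:5  h2:2  h3:2  h4:5  h5:5  h6:5  h7:5  h8:5 — peak 5.
Total helper-hours = 34 over 8 hours ⇒ peak ≥ ⌈34/8⌉ = 5, so 5 is optimal.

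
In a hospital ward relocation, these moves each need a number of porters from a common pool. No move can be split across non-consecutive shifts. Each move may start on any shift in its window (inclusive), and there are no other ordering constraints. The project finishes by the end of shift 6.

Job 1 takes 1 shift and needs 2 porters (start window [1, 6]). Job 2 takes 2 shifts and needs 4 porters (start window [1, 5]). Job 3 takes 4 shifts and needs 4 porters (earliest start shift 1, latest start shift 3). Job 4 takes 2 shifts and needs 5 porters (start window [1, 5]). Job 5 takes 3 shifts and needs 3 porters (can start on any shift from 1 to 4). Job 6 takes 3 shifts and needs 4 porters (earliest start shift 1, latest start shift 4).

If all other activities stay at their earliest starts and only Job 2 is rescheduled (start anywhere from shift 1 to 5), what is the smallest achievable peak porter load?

18

Job 2@1: s1:22  s2:20  s3:11  s4:4  s5:0  s6:0 → peak 22
Job 2@2: s1:18  s2:20  s3:15  s4:4  s5:0  s6:0 → peak 20
Job 2@3: s1:18  s2:16  s3:15  s4:8  s5:0  s6:0 → peak 18
Job 2@4: s1:18  s2:16  s3:11  s4:8  s5:4  s6:0 → peak 18
Job 2@5: s1:18  s2:16  s3:11  s4:4  s5:4  s6:4 → peak 18
Best is Job 2@3, peak 18.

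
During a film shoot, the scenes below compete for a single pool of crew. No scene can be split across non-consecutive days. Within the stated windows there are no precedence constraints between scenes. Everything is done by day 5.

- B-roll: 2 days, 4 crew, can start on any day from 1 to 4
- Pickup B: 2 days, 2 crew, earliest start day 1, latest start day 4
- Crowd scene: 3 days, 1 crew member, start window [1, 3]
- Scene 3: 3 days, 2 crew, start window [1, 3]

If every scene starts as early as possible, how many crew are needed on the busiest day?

Early-start schedule: B-roll@1, Pickup B@1, Crowd scene@1, Scene 3@1.
Load per day: day 1: 9, day 2: 9, day 3: 3, day 4: 0, day 5: 0.
Peak is 9.

9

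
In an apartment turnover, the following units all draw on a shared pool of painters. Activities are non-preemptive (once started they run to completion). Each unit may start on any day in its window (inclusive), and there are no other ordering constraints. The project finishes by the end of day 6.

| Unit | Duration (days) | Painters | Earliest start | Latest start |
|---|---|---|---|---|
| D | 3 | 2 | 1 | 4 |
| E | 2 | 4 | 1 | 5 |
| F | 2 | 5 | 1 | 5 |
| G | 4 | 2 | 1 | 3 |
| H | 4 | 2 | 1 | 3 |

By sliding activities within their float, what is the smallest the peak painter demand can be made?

8

Early-start (D@1, E@1, F@1, G@1, H@1) gives peak 15: d1:15  d2:15  d3:6  d4:4  d5:0  d6:0.
Shift F→5, H→3.
Schedule D@1, E@1, F@5, G@1, H@3: d1:8  d2:8  d3:6  d4:4  d5:7  d6:7 — peak 8.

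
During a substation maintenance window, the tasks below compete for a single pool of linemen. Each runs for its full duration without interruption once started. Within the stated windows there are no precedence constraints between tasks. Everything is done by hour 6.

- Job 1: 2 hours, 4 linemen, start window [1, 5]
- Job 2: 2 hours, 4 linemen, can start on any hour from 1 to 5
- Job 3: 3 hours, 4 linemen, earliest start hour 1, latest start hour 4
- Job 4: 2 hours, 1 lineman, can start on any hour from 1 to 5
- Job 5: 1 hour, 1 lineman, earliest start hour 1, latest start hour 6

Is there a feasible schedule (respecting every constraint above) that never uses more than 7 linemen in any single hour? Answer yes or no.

no

The minimum achievable peak is 8; 7 < 8, so no feasible schedule stays within the cap.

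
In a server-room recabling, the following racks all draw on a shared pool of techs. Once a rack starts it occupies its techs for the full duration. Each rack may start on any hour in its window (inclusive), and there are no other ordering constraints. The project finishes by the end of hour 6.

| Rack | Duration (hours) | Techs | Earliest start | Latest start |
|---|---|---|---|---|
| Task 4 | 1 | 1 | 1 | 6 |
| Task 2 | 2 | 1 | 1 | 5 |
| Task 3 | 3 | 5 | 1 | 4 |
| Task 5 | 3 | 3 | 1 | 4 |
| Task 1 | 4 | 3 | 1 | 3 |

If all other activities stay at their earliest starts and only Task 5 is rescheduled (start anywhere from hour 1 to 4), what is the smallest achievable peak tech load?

10

Task 5@1: h1:13  h2:12  h3:11  h4:3  h5:0  h6:0 → peak 13
Task 5@2: h1:10  h2:12  h3:11  h4:6  h5:0  h6:0 → peak 12
Task 5@3: h1:10  h2:9  h3:11  h4:6  h5:3  h6:0 → peak 11
Task 5@4: h1:10  h2:9  h3:8  h4:6  h5:3  h6:3 → peak 10
Best is Task 5@4, peak 10.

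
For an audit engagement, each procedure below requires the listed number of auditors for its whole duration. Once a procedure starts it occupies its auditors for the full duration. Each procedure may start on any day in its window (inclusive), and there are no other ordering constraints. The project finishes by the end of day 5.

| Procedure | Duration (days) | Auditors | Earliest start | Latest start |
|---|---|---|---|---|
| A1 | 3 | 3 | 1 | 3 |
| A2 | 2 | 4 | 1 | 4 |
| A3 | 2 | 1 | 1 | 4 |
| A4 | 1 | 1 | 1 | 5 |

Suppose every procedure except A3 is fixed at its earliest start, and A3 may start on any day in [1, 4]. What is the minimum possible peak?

A3@1: d1:9  d2:8  d3:3  d4:0  d5:0 → peak 9
A3@2: d1:8  d2:8  d3:4  d4:0  d5:0 → peak 8
A3@3: d1:8  d2:7  d3:4  d4:1  d5:0 → peak 8
A3@4: d1:8  d2:7  d3:3  d4:1  d5:1 → peak 8
Best is A3@2, peak 8.

8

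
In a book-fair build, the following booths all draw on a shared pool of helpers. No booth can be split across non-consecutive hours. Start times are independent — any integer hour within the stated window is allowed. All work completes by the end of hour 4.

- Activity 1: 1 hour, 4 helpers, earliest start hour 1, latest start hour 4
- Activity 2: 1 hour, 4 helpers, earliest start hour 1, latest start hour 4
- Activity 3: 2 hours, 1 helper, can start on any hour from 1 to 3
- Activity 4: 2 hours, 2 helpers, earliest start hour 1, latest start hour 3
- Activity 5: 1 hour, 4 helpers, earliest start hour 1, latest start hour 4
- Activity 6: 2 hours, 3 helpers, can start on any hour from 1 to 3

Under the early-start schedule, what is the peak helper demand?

18

Early-start schedule: Activity 1@1, Activity 2@1, Activity 3@1, Activity 4@1, Activity 5@1, Activity 6@1.
Load per hour: hour 1: 18, hour 2: 6, hour 3: 0, hour 4: 0.
Peak is 18.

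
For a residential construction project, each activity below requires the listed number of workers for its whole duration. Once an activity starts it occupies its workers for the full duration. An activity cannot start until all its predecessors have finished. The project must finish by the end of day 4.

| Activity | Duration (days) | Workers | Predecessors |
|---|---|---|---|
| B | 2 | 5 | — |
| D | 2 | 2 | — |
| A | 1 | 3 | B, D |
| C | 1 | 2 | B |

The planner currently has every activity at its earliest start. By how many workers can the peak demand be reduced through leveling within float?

Early-start peak: d1:7  d2:7  d3:5  d4:0 ⇒ 7.
Leveled (B@1, D@1, A@3, C@3): d1:7  d2:7  d3:5  d4:0 ⇒ 7.
Reduction 7 − 7 = 0.

0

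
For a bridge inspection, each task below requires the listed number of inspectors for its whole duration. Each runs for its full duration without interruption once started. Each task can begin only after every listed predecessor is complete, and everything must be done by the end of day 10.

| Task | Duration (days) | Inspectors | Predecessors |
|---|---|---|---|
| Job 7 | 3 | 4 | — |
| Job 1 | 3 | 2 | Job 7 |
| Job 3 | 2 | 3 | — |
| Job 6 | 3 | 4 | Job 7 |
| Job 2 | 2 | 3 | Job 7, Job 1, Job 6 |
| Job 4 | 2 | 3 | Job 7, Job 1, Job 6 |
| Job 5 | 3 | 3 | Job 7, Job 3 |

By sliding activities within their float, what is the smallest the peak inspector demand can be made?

7

Early-start (Job 7@1, Job 1@4, Job 3@1, Job 6@4, Job 2@7, Job 4@7, Job 5@4) gives peak 9: d1:7  d2:7  d3:4  d4:9  d5:9  d6:9  d7:6  d8:6  d9:0  d10:0.
Shift Job 4→9, Job 5→7.
Schedule Job 7@1, Job 1@4, Job 3@1, Job 6@4, Job 2@7, Job 4@9, Job 5@7: d1:7  d2:7  d3:4  d4:6  d5:6  d6:6  d7:6  d8:6  d9:6  d10:3 — peak 7.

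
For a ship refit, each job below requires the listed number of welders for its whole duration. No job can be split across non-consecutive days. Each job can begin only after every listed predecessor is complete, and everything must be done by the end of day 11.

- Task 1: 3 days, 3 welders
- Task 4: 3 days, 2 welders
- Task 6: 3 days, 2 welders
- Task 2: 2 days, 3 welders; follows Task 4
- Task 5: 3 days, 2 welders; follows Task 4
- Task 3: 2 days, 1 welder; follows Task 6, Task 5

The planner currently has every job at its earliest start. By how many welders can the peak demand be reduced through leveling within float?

Early-start peak: d1:7  d2:7  d3:7  d4:5  d5:5  d6:2  d7:1  d8:1  d9:0  d10:0  d11:0 ⇒ 7.
Leveled (Task 1@1, Task 4@4, Task 6@4, Task 2@10, Task 5@7, Task 3@10): d1:3  d2:3  d3:3  d4:4  d5:4  d6:4  d7:2  d8:2  d9:2  d10:4  d11:4 ⇒ 4.
Reduction 7 − 4 = 3.

3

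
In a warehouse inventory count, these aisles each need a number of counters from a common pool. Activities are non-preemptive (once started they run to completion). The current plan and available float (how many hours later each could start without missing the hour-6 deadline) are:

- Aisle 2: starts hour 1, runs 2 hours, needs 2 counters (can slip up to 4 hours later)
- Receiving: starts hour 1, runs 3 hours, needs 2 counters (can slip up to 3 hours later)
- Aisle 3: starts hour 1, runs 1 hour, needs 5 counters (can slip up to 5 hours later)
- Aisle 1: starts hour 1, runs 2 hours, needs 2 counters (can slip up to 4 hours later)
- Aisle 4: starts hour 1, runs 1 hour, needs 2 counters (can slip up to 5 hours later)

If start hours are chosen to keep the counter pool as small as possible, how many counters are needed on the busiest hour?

Early-start (Aisle 2@1, Receiving@1, Aisle 3@1, Aisle 1@1, Aisle 4@1) gives peak 13: h1:13  h2:6  h3:2  h4:0  h5:0  h6:0.
Shift Aisle 3→4, Aisle 1→5, Aisle 4→3.
Schedule Aisle 2@1, Receiving@1, Aisle 3@4, Aisle 1@5, Aisle 4@3: h1:4  h2:4  h3:4  h4:5  h5:2  h6:2 — peak 5.

5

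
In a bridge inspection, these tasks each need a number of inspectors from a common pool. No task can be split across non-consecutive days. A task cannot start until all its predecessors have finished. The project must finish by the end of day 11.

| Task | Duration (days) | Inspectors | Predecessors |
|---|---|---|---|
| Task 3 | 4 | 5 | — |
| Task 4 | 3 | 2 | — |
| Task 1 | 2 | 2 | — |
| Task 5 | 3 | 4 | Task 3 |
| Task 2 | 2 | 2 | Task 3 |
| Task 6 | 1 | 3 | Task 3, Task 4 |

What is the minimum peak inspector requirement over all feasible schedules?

Early-start (Task 3@1, Task 4@1, Task 1@1, Task 5@5, Task 2@5, Task 6@5) gives peak 9: d1:9  d2:9  d3:7  d4:5  d5:9  d6:6  d7:4  d8:0  d9:0  d10:0  d11:0.
Shift Task 4→5, Task 1→5, Task 5→9, Task 2→7, Task 6→8.
Schedule Task 3@1, Task 4@5, Task 1@5, Task 5@9, Task 2@7, Task 6@8: d1:5  d2:5  d3:5  d4:5  d5:4  d6:4  d7:4  d8:5  d9:4  d10:4  d11:4 — peak 5.
Total inspector-days = 49 over 11 days ⇒ peak ≥ ⌈49/11⌉ = 5, so 5 is optimal.

5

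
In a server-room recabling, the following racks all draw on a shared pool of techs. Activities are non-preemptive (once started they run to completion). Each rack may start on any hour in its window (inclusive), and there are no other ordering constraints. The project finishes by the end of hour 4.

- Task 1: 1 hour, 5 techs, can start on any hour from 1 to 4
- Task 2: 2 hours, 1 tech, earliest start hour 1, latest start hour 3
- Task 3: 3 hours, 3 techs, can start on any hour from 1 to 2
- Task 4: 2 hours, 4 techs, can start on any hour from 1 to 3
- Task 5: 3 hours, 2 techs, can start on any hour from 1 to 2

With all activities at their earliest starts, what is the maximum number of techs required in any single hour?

15

Early-start schedule: Task 1@1, Task 2@1, Task 3@1, Task 4@1, Task 5@1.
Load per hour: hour 1: 15, hour 2: 10, hour 3: 5, hour 4: 0.
Peak is 15.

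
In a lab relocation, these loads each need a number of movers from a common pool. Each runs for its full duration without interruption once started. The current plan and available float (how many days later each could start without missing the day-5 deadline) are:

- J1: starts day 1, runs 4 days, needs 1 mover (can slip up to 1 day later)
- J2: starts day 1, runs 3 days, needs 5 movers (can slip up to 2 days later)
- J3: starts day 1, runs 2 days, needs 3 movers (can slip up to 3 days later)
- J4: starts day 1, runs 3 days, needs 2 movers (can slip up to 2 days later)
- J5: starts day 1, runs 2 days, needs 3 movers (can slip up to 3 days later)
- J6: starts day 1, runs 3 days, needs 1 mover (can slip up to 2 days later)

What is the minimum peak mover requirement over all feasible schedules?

Early-start (J1@1, J2@1, J3@1, J4@1, J5@1, J6@1) gives peak 15: d1:15  d2:15  d3:9  d4:1  d5:0.
Shift J4→3, J5→4, J6→3.
Schedule J1@1, J2@1, J3@1, J4@3, J5@4, J6@3: d1:9  d2:9  d3:9  d4:7  d5:6 — peak 9.

9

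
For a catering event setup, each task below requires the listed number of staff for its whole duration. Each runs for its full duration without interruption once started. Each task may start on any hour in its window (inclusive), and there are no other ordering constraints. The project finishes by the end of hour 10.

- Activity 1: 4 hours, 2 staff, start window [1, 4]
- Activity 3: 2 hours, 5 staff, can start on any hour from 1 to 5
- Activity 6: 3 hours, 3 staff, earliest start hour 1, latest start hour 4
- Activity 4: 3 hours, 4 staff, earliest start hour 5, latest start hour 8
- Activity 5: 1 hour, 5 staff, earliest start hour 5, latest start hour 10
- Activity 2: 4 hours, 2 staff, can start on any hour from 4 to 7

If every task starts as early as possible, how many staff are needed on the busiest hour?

11

Early-start schedule: Activity 1@1, Activity 3@1, Activity 6@1, Activity 4@5, Activity 5@5, Activity 2@4.
Load per hour: hour 1: 10, hour 2: 10, hour 3: 5, hour 4: 4, hour 5: 11, hour 6: 6, hour 7: 6, hour 8: 0, hour 9: 0, hour 10: 0.
Peak is 11.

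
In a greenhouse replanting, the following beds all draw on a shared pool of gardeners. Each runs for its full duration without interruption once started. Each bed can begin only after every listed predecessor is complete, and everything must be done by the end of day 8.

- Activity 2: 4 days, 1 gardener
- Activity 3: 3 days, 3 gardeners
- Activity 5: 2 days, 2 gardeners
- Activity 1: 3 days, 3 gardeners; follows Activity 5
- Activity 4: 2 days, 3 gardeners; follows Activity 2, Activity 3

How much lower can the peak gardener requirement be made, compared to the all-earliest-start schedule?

2

Early-start peak: d1:6  d2:6  d3:7  d4:4  d5:6  d6:3  d7:0  d8:0 ⇒ 7.
Leveled (Activity 2@3, Activity 3@1, Activity 5@1, Activity 1@4, Activity 4@7): d1:5  d2:5  d3:4  d4:4  d5:4  d6:4  d7:3  d8:3 ⇒ 5.
Reduction 7 − 5 = 2.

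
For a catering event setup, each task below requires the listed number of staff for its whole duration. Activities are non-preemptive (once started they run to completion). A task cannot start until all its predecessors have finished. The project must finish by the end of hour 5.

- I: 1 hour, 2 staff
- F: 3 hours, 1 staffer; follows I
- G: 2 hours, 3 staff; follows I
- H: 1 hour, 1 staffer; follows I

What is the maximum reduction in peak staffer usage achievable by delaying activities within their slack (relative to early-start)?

Early-start peak: h1:2  h2:5  h3:4  h4:1  h5:0 ⇒ 5.
Leveled (I@1, F@2, G@2, H@4): h1:2  h2:4  h3:4  h4:2  h5:0 ⇒ 4.
Reduction 5 − 4 = 1.

1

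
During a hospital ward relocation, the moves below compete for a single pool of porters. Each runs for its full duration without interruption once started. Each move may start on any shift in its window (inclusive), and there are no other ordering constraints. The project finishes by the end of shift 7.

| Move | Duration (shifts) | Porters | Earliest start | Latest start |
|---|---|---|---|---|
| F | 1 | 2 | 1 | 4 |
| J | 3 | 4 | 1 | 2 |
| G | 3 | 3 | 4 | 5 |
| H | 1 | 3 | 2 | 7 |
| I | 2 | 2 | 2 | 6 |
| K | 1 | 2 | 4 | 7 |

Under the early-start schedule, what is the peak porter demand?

9

Early-start schedule: F@1, J@1, G@4, H@2, I@2, K@4.
Load per shift: shift 1: 6, shift 2: 9, shift 3: 6, shift 4: 5, shift 5: 3, shift 6: 3, shift 7: 0.
Peak is 9.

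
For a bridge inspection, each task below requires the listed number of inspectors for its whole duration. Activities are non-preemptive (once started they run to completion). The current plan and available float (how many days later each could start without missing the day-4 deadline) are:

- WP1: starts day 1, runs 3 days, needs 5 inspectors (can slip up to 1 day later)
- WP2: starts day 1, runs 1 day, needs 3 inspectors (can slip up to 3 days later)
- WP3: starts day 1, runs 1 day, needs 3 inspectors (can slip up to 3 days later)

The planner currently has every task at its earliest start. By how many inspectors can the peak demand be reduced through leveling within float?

5

Early-start peak: d1:11  d2:5  d3:5  d4:0 ⇒ 11.
Leveled (WP1@1, WP2@4, WP3@4): d1:5  d2:5  d3:5  d4:6 ⇒ 6.
Reduction 11 − 6 = 5.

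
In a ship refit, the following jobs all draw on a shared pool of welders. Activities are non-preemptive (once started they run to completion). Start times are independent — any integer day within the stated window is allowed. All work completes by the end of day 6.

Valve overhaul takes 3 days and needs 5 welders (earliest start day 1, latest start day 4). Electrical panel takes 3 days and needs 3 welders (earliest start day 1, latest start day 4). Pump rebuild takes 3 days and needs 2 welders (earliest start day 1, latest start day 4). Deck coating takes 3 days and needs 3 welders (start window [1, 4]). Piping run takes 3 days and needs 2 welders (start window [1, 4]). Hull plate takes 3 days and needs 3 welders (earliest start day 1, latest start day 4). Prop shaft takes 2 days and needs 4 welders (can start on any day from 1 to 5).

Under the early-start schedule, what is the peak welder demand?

22

Early-start schedule: Valve overhaul@1, Electrical panel@1, Pump rebuild@1, Deck coating@1, Piping run@1, Hull plate@1, Prop shaft@1.
Load per day: day 1: 22, day 2: 22, day 3: 18, day 4: 0, day 5: 0, day 6: 0.
Peak is 22.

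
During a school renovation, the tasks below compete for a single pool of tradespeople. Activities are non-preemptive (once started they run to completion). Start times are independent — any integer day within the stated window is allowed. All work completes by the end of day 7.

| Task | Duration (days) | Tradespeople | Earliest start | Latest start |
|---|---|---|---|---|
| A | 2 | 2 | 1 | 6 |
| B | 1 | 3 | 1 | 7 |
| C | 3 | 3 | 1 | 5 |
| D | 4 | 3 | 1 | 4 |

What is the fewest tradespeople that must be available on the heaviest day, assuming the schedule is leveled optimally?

6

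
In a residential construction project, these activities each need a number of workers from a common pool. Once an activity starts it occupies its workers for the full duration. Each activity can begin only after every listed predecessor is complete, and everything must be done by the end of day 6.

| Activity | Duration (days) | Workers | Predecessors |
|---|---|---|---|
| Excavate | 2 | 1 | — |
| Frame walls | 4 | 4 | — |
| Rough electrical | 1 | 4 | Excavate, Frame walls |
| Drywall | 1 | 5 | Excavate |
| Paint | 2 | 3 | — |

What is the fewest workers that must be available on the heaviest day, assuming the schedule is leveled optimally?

Early-start (Excavate@1, Frame walls@1, Rough electrical@5, Drywall@3, Paint@1) gives peak 9: d1:8  d2:8  d3:9  d4:4  d5:4  d6:0.
Shift Drywall→6, Paint→3.
Schedule Excavate@1, Frame walls@1, Rough electrical@5, Drywall@6, Paint@3: d1:5  d2:5  d3:7  d4:7  d5:4  d6:5 — peak 7.

7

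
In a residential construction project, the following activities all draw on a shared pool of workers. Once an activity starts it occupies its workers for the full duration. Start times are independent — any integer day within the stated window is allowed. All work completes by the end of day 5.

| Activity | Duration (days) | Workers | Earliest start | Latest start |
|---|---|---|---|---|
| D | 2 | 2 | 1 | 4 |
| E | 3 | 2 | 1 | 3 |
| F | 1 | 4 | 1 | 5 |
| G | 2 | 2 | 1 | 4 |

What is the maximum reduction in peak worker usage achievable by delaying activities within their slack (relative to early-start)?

6

Early-start peak: d1:10  d2:6  d3:2  d4:0  d5:0 ⇒ 10.
Leveled (D@1, E@1, F@5, G@3): d1:4  d2:4  d3:4  d4:2  d5:4 ⇒ 4.
Reduction 10 − 4 = 6.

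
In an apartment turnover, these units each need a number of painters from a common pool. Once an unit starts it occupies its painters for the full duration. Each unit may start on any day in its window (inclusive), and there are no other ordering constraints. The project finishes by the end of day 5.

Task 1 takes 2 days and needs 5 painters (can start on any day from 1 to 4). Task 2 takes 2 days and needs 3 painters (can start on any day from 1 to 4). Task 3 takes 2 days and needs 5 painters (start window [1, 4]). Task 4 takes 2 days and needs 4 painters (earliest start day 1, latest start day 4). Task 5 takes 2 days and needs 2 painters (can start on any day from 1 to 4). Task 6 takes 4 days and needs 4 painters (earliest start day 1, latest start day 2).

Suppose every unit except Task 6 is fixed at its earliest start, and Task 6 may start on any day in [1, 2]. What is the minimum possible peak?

23

Task 6@1: d1:23  d2:23  d3:4  d4:4  d5:0 → peak 23
Task 6@2: d1:19  d2:23  d3:4  d4:4  d5:4 → peak 23
Best is Task 6@1, peak 23.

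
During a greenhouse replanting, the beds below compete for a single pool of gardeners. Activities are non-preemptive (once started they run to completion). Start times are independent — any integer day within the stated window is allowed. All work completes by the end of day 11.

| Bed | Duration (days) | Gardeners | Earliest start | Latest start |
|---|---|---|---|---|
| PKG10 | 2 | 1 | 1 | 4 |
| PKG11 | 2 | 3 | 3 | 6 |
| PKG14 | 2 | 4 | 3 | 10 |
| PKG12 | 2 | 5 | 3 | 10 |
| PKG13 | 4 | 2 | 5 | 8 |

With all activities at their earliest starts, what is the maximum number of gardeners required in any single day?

Early-start schedule: PKG10@1, PKG11@3, PKG14@3, PKG12@3, PKG13@5.
Load per day: day 1: 1, day 2: 1, day 3: 12, day 4: 12, day 5: 2, day 6: 2, day 7: 2, day 8: 2, day 9: 0, day 10: 0, day 11: 0.
Peak is 12.

12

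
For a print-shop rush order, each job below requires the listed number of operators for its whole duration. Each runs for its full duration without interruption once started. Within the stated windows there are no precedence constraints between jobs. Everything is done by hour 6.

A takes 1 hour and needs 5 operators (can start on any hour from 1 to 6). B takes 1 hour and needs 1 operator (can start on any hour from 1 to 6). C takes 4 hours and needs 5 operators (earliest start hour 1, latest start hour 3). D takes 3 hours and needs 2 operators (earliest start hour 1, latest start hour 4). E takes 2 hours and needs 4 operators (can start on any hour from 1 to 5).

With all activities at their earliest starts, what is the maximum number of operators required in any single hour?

17

Early-start schedule: A@1, B@1, C@1, D@1, E@1.
Load per hour: hour 1: 17, hour 2: 11, hour 3: 7, hour 4: 5, hour 5: 0, hour 6: 0.
Peak is 17.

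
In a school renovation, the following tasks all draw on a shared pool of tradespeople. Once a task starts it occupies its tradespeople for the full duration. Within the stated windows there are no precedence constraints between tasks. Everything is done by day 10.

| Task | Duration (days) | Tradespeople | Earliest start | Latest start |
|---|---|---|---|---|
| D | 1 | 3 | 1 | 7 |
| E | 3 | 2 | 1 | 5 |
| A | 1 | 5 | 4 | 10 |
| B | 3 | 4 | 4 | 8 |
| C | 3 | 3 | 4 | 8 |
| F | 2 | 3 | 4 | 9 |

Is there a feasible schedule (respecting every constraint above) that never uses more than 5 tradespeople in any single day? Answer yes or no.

The minimum achievable peak is 6; 5 < 6, so no feasible schedule stays within the cap.

no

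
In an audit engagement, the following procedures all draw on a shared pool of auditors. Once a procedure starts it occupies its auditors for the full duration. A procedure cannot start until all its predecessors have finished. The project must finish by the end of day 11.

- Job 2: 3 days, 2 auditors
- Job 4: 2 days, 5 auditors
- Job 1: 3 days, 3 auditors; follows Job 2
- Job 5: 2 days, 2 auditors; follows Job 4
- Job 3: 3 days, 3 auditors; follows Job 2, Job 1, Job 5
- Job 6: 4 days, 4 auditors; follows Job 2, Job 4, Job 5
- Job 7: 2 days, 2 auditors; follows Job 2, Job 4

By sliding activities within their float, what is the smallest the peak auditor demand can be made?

7

Early-start (Job 2@1, Job 4@1, Job 1@4, Job 5@3, Job 3@7, Job 6@5, Job 7@4) gives peak 9: d1:7  d2:7  d3:4  d4:7  d5:9  d6:7  d7:7  d8:7  d9:3  d10:0  d11:0.
Shift Job 7→9.
Schedule Job 2@1, Job 4@1, Job 1@4, Job 5@3, Job 3@7, Job 6@5, Job 7@9: d1:7  d2:7  d3:4  d4:5  d5:7  d6:7  d7:7  d8:7  d9:5  d10:2  d11:0 — peak 7.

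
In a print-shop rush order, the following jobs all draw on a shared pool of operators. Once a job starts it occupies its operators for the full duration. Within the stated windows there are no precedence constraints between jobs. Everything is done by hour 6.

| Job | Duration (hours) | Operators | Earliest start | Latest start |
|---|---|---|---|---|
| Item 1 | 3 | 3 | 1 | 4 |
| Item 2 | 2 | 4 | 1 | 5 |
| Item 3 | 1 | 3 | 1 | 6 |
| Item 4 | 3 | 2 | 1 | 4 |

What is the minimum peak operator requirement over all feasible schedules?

5

Early-start (Item 1@1, Item 2@1, Item 3@1, Item 4@1) gives peak 12: h1:12  h2:9  h3:5  h4:0  h5:0  h6:0.
Shift Item 2→4, Item 3→6.
Schedule Item 1@1, Item 2@4, Item 3@6, Item 4@1: h1:5  h2:5  h3:5  h4:4  h5:4  h6:3 — peak 5.
Total operator-hours = 26 over 6 hours ⇒ peak ≥ ⌈26/6⌉ = 5, so 5 is optimal.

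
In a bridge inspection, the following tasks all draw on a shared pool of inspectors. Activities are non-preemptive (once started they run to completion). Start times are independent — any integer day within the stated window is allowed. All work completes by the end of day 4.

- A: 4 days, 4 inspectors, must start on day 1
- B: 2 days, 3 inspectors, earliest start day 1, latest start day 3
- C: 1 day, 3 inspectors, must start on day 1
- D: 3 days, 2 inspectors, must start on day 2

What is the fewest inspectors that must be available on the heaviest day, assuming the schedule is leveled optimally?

9

Early-start (A@1, B@1, C@1, D@2) gives peak 10: d1:10  d2:9  d3:6  d4:6.
Shift B→2.
Schedule A@1, B@2, C@1, D@2: d1:7  d2:9  d3:9  d4:6 — peak 9.
No arrangement of the 3 feasible schedules does better.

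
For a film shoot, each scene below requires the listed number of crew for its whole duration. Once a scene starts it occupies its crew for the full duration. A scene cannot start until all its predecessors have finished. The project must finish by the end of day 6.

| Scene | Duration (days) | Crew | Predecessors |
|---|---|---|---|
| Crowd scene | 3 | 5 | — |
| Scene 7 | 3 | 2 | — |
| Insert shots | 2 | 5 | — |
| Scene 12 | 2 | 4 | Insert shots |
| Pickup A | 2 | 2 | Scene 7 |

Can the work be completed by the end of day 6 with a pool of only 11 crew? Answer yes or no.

yes

Schedule Crowd scene@4, Scene 7@1, Insert shots@1, Scene 12@3, Pickup A@5: d1:7  d2:7  d3:6  d4:9  d5:7  d6:7 — peak 9 ≤ 11.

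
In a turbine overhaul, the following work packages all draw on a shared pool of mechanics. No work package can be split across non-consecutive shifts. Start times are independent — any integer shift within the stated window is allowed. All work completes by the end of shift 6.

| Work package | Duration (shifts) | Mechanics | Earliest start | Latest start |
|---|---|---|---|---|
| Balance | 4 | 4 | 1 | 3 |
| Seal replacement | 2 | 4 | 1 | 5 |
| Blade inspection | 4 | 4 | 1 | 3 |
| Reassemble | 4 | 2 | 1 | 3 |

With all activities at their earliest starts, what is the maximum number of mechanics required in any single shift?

14

Early-start schedule: Balance@1, Seal replacement@1, Blade inspection@1, Reassemble@1.
Load per shift: shift 1: 14, shift 2: 14, shift 3: 10, shift 4: 10, shift 5: 0, shift 6: 0.
Peak is 14.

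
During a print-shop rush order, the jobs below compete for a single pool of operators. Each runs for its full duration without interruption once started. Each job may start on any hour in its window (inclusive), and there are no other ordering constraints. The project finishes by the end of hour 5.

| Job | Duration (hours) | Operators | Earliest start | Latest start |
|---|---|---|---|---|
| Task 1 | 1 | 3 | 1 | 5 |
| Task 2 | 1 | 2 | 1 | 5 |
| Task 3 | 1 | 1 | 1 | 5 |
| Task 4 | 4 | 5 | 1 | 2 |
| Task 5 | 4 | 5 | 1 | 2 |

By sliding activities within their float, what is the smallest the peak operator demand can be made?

10

Early-start (Task 1@1, Task 2@1, Task 3@1, Task 4@1, Task 5@1) gives peak 16: h1:16  h2:10  h3:10  h4:10  h5:0.
Shift Task 4→2, Task 5→2.
Schedule Task 1@1, Task 2@1, Task 3@1, Task 4@2, Task 5@2: h1:6  h2:10  h3:10  h4:10  h5:10 — peak 10.
Total operator-hours = 46 over 5 hours ⇒ peak ≥ ⌈46/5⌉ = 10, so 10 is optimal.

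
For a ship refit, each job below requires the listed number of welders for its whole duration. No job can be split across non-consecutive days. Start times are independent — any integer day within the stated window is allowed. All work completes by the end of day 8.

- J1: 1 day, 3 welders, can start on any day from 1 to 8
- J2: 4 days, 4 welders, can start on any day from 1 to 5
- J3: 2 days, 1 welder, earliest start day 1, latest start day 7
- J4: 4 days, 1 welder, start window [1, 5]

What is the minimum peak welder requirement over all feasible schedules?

Early-start (J1@1, J2@1, J3@1, J4@1) gives peak 9: d1:9  d2:6  d3:5  d4:5  d5:0  d6:0  d7:0  d8:0.
Shift J2→5, J3→2.
Schedule J1@1, J2@5, J3@2, J4@1: d1:4  d2:2  d3:2  d4:1  d5:4  d6:4  d7:4  d8:4 — peak 4.
Total welder-days = 25 over 8 days ⇒ peak ≥ ⌈25/8⌉ = 4, so 4 is optimal.

4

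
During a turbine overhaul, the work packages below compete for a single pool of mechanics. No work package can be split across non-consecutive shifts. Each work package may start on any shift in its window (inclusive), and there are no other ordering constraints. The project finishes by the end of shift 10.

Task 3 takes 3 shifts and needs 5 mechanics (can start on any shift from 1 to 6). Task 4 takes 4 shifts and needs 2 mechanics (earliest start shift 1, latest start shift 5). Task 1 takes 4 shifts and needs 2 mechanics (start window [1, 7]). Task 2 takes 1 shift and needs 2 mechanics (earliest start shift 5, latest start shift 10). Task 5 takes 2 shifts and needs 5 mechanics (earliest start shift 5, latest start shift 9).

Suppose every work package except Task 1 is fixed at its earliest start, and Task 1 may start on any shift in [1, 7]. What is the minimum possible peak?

Task 1@1: s1:9  s2:9  s3:9  s4:4  s5:7  s6:5  s7:0  s8:0  s9:0  s10:0 → peak 9
Task 1@2: s1:7  s2:9  s3:9  s4:4  s5:9  s6:5  s7:0  s8:0  s9:0  s10:0 → peak 9
Task 1@3: s1:7  s2:7  s3:9  s4:4  s5:9  s6:7  s7:0  s8:0  s9:0  s10:0 → peak 9
Task 1@4: s1:7  s2:7  s3:7  s4:4  s5:9  s6:7  s7:2  s8:0  s9:0  s10:0 → peak 9
Task 1@5: s1:7  s2:7  s3:7  s4:2  s5:9  s6:7  s7:2  s8:2  s9:0  s10:0 → peak 9
Task 1@6: s1:7  s2:7  s3:7  s4:2  s5:7  s6:7  s7:2  s8:2  s9:2  s10:0 → peak 7
Task 1@7: s1:7  s2:7  s3:7  s4:2  s5:7  s6:5  s7:2  s8:2  s9:2  s10:2 → peak 7
Best is Task 1@6, peak 7.

7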